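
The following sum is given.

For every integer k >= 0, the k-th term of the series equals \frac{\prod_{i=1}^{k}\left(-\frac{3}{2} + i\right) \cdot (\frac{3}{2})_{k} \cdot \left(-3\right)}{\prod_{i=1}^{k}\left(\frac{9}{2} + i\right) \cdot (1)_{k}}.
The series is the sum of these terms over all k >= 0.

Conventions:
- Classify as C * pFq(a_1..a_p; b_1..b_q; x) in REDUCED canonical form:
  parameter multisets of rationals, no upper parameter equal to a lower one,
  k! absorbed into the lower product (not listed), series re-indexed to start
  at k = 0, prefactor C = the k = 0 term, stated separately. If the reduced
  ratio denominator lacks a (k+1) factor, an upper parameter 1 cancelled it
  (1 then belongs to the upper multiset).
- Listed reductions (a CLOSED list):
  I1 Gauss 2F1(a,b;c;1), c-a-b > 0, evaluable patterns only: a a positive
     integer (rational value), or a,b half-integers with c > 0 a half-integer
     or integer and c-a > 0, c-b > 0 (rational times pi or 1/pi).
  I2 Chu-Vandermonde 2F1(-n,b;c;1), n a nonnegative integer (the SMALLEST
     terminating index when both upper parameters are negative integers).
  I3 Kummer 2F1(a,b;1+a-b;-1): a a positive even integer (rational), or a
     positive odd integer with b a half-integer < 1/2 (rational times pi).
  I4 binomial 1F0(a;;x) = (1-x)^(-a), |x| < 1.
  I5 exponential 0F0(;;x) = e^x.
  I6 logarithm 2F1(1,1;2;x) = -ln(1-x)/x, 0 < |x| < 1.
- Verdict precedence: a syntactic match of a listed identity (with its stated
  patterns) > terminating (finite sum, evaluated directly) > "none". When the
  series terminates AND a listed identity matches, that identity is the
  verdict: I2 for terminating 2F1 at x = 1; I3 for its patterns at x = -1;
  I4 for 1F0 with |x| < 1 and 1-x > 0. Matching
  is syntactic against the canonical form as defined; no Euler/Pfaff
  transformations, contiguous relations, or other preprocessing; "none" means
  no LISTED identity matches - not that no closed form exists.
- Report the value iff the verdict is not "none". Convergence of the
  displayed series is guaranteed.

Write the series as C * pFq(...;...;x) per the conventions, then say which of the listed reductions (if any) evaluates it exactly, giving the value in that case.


The series (x = 1) is 2F1: upper {-\frac{1}{2}, \frac{3}{2}}, lower {\frac{11}{2}}, prefactor -3. Verdict at x = 1: Gauss (I1, half-integer pattern) matches (x = 1; upper {-\frac{1}{2}, \frac{3}{2}} half-integers, c = \frac{11}{2} in the evaluable pattern). Hence: \left(-\frac{6615}{8192}\right) \cdot \pi.

Key step: t_0 being -3, the lower running product (prefactor -3) is a rising factorial.
Adjacent-term ratio: r(k) = 1 * (k-\frac{1}{2}) (k+\frac{3}{2}) / [(k+\frac{11}{2}) (k+1)] ; factor over Q: parameters, x = 1, and C = -3.


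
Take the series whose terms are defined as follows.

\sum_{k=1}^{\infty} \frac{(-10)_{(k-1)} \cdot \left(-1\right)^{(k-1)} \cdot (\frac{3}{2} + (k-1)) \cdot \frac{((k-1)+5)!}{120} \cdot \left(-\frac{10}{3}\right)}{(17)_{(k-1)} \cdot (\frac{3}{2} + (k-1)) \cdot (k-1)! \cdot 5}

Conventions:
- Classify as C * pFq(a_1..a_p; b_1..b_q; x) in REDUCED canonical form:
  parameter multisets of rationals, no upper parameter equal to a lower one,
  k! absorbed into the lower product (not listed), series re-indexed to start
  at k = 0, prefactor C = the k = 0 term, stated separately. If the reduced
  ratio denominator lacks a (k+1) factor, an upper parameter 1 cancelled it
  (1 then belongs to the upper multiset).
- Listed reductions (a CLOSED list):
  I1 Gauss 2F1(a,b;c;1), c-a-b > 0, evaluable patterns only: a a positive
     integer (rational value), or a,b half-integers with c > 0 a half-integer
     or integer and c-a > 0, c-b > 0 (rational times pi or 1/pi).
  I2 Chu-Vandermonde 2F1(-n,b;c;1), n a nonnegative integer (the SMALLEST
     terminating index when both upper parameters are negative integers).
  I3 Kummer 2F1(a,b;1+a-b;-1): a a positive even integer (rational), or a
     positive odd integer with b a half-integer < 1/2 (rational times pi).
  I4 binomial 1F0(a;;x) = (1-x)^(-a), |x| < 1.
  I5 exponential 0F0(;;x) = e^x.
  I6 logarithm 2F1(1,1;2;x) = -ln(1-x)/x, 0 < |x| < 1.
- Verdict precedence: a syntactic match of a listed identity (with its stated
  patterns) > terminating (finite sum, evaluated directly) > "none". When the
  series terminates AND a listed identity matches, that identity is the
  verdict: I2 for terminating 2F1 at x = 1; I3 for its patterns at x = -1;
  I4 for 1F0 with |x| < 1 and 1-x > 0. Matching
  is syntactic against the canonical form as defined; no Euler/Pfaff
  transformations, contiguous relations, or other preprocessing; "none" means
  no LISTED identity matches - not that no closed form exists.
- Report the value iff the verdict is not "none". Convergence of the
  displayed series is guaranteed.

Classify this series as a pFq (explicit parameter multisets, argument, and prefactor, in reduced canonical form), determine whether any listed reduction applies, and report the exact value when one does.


The tell: t_0 being -\frac{2}{3}, the factor k + 3/2 cancels (top and bottom), leaving C = -2/3, x = -1.
Adjacent-term ratio: r(k) = -1 * (k-10) (k+6) / [(k+17) (k+1)] - rational; roots negated = parameters, x = -1, C = -\frac{2}{3}.

With C = -\frac{2}{3}: the canonical form is 2F1(-10, 6; 17; -1). Verdict: Kummer (I3) matches (x = -1; c = 17 equals 1+a-b for upper {-10, 6}: listed pattern). Hence: -\frac{56}{3}.


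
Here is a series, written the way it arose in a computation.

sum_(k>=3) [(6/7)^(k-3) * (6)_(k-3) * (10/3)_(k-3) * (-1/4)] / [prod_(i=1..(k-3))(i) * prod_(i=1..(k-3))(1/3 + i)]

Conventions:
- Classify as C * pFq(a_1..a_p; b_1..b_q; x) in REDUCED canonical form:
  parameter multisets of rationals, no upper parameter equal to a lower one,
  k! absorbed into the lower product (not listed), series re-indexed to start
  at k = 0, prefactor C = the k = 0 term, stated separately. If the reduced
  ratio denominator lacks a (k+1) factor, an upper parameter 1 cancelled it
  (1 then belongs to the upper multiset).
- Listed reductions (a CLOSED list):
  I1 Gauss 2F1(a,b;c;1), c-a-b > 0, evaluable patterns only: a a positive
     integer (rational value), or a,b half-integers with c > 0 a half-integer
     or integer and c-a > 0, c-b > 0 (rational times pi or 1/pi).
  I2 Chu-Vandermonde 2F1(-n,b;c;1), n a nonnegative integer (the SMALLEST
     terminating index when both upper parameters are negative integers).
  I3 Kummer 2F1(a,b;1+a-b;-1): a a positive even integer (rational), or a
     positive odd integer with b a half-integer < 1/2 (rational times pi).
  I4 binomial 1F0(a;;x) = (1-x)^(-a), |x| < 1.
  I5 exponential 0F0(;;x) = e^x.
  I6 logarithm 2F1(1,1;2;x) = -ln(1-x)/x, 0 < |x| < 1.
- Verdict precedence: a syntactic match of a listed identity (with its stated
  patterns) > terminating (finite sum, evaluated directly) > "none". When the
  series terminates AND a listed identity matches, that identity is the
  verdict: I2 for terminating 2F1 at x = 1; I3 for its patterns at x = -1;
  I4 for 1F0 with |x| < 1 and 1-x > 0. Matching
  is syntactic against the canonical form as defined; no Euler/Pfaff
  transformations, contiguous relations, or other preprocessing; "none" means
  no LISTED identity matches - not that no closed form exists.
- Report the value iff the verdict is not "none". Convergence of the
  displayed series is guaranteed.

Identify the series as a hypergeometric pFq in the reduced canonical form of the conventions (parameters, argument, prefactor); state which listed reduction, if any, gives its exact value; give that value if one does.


x = 6/7 here; the reduced form reads 2F1, upper {10/3, 6}, lower {4/3}, C = -1/4. Verdict: none - at argument 6/7 the multisets {10/3, 6} ; {4/3} match no listed identity.

Key step: x = (6/7) and the product of the first k integers (C = -1/4, x = 6/7) is k!.
Term ratio: r(k) = (6/7) * (k+10/3) (k+6) / [(k+4/3) (k+1)] - rational; roots negated = parameters, x = (6/7), C = -1/4.


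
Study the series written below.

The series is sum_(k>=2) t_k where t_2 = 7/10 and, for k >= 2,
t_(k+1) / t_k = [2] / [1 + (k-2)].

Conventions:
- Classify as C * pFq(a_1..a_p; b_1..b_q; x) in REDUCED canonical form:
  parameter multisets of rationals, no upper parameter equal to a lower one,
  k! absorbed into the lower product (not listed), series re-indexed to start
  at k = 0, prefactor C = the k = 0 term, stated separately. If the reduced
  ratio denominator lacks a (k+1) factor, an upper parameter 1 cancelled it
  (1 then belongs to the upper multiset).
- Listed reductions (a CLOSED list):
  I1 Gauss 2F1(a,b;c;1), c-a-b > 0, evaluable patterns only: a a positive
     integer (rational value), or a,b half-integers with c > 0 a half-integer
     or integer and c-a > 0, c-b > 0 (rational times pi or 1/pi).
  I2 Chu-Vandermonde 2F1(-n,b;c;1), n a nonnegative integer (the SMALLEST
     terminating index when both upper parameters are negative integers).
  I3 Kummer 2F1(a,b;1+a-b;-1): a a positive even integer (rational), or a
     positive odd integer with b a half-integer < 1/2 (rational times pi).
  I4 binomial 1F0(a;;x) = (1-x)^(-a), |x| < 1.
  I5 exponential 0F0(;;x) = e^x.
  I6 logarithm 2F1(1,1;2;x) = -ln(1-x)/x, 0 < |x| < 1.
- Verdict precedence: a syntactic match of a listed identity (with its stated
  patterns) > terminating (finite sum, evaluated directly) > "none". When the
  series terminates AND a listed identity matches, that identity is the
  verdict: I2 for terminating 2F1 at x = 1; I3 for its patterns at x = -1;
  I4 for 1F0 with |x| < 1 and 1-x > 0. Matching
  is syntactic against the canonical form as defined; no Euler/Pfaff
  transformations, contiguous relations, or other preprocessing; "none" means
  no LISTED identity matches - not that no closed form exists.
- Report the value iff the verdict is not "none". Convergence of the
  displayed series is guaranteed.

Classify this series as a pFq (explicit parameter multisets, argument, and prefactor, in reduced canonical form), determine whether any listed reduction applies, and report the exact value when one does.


At argument 2: a 0F0 with upper {-}, lower {-}, scaled by C = 7/10. Verdict: the I5 exponential reduction applies (the 0F0 exponential series at x = 2). Its exact value is (7/10) * e^(2).

Key step: t_0 being 7/10, roots of the ratio polynomials (C = 7/10, x = 2) are the negated parameters.
Adjacent-term ratio: r(k) = 2 * 1 / [(k+1)] - rational; roots negated = parameters, x = 2, C = 7/10.


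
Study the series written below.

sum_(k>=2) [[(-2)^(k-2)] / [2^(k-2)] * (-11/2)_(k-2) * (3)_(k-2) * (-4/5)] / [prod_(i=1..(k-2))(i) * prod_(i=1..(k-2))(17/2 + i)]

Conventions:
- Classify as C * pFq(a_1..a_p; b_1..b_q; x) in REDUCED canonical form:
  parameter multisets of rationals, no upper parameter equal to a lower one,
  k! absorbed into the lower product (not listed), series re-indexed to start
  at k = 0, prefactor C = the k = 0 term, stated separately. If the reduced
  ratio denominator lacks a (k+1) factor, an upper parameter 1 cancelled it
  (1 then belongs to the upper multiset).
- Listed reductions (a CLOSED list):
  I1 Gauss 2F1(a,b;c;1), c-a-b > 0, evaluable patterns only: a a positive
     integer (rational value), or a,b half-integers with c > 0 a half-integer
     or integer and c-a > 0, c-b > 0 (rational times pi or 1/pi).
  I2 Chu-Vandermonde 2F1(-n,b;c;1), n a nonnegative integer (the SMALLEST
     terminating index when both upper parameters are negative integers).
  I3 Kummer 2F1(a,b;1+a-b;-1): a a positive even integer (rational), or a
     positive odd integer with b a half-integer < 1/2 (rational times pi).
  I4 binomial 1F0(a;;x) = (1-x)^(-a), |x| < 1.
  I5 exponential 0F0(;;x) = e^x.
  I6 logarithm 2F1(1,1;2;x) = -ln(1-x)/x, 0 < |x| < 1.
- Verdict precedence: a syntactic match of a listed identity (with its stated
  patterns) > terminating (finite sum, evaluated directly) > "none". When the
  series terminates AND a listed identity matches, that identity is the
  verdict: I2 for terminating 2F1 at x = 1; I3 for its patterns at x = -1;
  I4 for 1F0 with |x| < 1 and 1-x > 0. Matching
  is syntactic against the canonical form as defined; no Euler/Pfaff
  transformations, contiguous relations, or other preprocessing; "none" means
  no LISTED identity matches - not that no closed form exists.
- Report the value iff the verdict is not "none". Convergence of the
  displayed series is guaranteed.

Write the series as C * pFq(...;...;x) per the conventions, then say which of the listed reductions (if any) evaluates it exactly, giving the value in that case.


Prefactor -4/5, argument -1: 2F1 with upper {-11/2, 3} over lower {19/2}. Verdict: Kummer (I3) applies (x = -1; c = 19/2 equals 1+a-b for upper {-11/2, 3}: listed pattern). Its exact value is (-21879/16384) * pi.

Structural cue: from the first term -4/5: the two k-th powers (C = -4/5) combine into one argument.
Ratio: r(k) = (-1) * (k-11/2) (k+3) / [(k+19/2) (k+1)] - poly over poly, x = (-1) from leading terms; C = -4/5 at k = 0.


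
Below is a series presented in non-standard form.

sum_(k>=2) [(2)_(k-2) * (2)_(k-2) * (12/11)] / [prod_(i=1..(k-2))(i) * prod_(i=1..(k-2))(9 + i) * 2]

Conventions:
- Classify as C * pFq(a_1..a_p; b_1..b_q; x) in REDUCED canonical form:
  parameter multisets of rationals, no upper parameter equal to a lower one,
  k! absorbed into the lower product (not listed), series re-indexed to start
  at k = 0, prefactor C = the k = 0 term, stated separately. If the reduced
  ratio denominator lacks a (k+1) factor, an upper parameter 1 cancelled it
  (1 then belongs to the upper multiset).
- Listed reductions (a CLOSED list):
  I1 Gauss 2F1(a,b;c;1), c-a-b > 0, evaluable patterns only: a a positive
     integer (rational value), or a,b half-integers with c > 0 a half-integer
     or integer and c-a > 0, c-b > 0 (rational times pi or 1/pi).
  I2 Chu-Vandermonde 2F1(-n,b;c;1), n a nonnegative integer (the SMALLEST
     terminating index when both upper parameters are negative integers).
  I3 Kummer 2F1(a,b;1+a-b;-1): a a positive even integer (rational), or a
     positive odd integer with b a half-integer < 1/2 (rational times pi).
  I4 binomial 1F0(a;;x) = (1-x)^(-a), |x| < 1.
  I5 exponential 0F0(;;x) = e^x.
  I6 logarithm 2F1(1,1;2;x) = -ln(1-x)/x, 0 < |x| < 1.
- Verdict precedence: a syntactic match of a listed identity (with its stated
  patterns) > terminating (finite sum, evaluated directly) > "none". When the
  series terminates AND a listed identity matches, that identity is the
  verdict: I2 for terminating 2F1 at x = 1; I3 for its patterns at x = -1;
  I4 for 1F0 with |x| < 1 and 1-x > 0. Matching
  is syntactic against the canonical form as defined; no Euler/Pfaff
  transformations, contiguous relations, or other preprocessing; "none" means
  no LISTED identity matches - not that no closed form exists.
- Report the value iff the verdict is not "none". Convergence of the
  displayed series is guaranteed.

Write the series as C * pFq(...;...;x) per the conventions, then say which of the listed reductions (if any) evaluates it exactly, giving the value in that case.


This is 6/11 * 2F1(2, 2; 10; 1) in reduced canonical form. Verdict (x = 1): Gauss's theorem (I1) applies (x = 1: the Gamma ratio telescopes since c-a-b = 6 > 0 and a = 2 in Z>0). Sum: 72/77.

Key observation: t_0 = 6/11 here, and the constant factors (C = 6/11, x = 1) combine into one prefactor.
Consecutive-term ratio: r(k) = 1 * (k+2) (k+2) / [(k+10) (k+1)] - rational in k. x = 1; t_0 = 6/11; negate the roots.


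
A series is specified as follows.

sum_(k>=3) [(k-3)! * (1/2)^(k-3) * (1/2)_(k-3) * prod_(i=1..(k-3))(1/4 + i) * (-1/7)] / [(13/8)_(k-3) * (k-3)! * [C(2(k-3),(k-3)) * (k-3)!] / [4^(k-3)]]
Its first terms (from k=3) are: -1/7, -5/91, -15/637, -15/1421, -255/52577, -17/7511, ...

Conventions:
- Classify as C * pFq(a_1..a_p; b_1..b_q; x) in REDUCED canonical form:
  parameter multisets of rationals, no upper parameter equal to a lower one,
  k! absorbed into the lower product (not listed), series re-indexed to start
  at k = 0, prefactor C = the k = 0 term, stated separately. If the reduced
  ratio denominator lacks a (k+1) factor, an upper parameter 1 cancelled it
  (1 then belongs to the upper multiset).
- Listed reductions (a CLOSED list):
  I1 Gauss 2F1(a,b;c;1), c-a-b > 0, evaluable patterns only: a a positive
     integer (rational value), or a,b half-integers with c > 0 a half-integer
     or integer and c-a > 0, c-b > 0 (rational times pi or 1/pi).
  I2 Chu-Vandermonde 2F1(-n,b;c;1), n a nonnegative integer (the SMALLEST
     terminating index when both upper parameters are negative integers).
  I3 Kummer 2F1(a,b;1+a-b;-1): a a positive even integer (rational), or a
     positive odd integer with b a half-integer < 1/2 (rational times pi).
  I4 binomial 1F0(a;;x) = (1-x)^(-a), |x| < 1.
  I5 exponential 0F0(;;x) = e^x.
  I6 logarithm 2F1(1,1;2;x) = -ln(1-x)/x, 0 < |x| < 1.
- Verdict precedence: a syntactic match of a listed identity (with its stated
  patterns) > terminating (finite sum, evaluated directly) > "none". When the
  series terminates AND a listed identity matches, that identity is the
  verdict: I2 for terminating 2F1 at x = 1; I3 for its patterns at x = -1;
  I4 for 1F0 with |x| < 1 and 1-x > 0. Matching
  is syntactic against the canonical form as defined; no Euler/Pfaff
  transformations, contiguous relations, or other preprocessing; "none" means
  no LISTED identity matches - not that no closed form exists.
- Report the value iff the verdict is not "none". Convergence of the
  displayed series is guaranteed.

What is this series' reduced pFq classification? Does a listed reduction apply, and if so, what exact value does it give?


Classification (C = -1/7): 2F1 with upper {1, 5/4}, lower {13/8}, argument x = 1/2. Verdict: no listed reduction: x = 1/2 and upper {1, 5/4} fail every I1-I6 pattern.

Structural cue: from the first term -1/7: the factorial ratio (C = -1/7) (k+a-1)!/(a-1)! is a rising factorial (a)_k.
Adjacent-term ratio: r(k) = (1/2) * (k+1) (k+5/4) / [(k+13/8) (k+1)] - rational in k, leading ratio (1/2); with t_0 = -1/7, classification follows.


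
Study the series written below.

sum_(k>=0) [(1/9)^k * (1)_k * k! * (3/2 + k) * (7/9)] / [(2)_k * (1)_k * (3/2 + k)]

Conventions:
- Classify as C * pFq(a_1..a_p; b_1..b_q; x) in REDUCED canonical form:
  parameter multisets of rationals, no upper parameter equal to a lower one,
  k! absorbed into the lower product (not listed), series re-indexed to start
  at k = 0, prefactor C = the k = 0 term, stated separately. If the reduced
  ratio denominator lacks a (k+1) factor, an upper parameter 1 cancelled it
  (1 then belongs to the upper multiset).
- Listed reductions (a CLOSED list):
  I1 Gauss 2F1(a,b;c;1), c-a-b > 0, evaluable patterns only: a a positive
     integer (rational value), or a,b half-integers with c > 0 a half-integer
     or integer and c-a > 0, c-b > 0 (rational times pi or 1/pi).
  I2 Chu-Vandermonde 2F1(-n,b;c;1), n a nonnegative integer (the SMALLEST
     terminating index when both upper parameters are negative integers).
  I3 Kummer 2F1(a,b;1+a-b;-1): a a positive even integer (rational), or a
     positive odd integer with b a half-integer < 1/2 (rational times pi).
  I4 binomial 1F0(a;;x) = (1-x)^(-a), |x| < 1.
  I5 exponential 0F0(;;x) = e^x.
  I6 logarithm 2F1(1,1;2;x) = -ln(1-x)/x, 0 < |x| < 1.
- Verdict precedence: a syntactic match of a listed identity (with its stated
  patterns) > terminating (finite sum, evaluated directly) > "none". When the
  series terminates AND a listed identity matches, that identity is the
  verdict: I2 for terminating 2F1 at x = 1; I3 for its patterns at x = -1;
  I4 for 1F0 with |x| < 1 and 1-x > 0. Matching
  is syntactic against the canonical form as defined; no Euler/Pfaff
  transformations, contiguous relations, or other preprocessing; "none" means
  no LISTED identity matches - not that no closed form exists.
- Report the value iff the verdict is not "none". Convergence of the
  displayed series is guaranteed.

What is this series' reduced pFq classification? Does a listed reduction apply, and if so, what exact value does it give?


At argument 1/9: a 2F1 with upper {1, 1}, lower {2}, scaled by C = 7/9. Verdict: this is logarithm (I6) (the logarithm: parameters (1,1;2), x = 1/9). Value: (-7) * ln(8/9).

First insight: from the first term 7/9: the factorial ratio (prefactor 7/9) (k+a-1)!/(a-1)! is a rising factorial (a)_k.
Consecutive-term ratio: r(k) = (1/9) * (k+1) (k+1) / [(k+2) (k+1)] ; factor over Q: parameters, x = (1/9), and C = 7/9.


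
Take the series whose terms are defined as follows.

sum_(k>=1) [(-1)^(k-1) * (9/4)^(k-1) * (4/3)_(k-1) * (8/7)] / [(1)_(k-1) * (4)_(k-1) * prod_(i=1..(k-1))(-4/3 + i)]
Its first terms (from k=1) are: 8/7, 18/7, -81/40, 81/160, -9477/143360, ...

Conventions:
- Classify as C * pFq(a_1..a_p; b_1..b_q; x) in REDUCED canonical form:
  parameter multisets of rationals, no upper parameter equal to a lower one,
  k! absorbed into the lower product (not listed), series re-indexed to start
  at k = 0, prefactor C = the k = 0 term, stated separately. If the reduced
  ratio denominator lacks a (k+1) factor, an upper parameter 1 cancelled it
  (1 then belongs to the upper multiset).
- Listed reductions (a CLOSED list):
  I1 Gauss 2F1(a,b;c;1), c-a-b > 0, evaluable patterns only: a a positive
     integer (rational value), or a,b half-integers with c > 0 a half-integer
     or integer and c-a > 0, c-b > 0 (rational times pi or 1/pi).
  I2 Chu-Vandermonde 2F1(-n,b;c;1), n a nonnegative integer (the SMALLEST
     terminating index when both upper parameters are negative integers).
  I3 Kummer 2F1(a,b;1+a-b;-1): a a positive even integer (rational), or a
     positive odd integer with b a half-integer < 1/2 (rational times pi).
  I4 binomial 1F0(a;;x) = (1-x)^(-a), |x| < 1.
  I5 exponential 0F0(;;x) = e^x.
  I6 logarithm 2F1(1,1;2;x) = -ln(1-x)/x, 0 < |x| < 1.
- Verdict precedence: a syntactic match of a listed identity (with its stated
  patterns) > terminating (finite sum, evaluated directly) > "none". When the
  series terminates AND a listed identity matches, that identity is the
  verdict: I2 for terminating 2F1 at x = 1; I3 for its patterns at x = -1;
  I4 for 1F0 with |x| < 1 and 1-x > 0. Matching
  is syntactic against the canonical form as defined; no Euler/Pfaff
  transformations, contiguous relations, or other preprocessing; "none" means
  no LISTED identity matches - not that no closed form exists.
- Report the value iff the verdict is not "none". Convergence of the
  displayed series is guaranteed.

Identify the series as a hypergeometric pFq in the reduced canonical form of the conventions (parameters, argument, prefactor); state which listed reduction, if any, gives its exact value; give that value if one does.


Classification (C = 8/7): 1F2 with upper {4/3}, lower {-1/3, 4}, argument x = -9/4. Verdict: no listed reduction: x = -9/4 and upper {4/3} fail every I1-I6 pattern.

The tell: with t_0 = 8/7, (1)_k (prefactor 8/7) is k! itself.
Consecutive-term ratio: r(k) = (-9/4) * (k+4/3) / [(k-1/3) (k+4) (k+1)] - rational; roots negated = parameters, x = (-9/4), C = 8/7.


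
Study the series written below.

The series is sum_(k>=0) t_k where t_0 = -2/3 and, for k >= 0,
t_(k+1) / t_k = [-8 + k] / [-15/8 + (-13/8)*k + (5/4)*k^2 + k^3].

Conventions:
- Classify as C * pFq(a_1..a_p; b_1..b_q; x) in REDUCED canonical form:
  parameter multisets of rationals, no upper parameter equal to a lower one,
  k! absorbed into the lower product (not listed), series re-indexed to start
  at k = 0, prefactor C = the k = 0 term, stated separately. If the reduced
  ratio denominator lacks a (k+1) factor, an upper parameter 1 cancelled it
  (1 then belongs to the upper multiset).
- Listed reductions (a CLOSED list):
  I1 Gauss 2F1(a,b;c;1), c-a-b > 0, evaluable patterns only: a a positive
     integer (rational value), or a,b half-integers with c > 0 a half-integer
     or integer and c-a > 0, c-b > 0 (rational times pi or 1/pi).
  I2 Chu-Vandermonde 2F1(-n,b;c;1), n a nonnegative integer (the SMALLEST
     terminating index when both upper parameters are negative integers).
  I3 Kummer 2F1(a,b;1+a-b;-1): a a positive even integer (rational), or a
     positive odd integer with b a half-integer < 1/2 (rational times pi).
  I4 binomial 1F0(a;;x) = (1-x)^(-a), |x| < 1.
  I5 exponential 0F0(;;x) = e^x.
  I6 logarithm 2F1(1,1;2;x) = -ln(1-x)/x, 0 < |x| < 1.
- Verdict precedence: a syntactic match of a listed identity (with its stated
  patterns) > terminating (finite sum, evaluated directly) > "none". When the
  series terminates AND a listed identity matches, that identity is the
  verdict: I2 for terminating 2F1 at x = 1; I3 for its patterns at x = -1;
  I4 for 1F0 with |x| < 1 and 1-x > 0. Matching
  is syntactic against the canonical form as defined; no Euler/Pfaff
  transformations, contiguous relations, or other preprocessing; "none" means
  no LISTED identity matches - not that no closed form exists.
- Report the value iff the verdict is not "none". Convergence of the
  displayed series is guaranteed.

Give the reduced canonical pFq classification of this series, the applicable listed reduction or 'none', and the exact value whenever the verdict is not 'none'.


This is -2/3 * 1F2(-8; -5/4, 3/2; 1) in reduced canonical form. Verdict: terminating - upper parameter -8 makes this a finite sum (last index 8), evaluated exactly. Value: -476405601972094/52178633632125.

The tell: t_0 being -2/3, factor the ratio over Q (C = -2/3, x = 1): negated roots = parameters.
Step ratio: r(k) = 1 * (k-8) / [(k-5/4) (k+3/2) (k+1)] - rational in k, leading ratio 1; with t_0 = -2/3, classification follows.


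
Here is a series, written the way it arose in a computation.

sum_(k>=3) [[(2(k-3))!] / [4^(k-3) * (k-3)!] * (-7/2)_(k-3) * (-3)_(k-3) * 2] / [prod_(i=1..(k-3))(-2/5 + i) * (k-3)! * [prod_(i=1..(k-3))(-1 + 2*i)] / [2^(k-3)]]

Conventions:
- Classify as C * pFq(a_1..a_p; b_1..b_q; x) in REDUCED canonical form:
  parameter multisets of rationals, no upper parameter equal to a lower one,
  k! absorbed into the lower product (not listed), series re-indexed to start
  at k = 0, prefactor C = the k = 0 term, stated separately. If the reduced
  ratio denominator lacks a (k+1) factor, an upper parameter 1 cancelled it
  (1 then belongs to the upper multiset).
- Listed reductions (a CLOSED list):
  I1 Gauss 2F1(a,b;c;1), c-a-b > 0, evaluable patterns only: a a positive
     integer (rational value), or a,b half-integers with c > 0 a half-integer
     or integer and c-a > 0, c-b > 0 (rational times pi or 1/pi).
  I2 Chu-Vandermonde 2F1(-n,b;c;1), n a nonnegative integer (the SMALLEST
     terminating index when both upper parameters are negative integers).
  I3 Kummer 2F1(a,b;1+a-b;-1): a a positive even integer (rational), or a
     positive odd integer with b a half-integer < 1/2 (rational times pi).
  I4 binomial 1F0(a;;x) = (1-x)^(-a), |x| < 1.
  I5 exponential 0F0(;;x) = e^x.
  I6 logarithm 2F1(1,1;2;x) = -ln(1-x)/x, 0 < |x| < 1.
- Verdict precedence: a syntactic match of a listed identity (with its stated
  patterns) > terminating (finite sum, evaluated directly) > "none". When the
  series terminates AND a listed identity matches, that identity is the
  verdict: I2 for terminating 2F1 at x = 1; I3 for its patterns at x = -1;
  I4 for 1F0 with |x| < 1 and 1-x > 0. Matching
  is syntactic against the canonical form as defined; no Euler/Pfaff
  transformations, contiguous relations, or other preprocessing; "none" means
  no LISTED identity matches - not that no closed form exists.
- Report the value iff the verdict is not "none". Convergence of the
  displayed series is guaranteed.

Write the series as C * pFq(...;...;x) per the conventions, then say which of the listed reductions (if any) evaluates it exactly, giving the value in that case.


At argument 1: a 2F1 with upper {-7/2, -3}, lower {3/5}, scaled by C = 2. Verdict (x = 1): Chu-Vandermonde (I2) applies (terminating 2F1 at x = 1 with n = 3, b = -7/2, c = 3/5). Value: 42517/416.

Key observation: t_0 being 2, the lower running product (C = 2) is a rising factorial.
Ratio: r(k) = 1 * (k-7/2) (k-3) / [(k+3/5) (k+1)] - poly over poly, x = 1 from leading terms; C = 2 at k = 0.


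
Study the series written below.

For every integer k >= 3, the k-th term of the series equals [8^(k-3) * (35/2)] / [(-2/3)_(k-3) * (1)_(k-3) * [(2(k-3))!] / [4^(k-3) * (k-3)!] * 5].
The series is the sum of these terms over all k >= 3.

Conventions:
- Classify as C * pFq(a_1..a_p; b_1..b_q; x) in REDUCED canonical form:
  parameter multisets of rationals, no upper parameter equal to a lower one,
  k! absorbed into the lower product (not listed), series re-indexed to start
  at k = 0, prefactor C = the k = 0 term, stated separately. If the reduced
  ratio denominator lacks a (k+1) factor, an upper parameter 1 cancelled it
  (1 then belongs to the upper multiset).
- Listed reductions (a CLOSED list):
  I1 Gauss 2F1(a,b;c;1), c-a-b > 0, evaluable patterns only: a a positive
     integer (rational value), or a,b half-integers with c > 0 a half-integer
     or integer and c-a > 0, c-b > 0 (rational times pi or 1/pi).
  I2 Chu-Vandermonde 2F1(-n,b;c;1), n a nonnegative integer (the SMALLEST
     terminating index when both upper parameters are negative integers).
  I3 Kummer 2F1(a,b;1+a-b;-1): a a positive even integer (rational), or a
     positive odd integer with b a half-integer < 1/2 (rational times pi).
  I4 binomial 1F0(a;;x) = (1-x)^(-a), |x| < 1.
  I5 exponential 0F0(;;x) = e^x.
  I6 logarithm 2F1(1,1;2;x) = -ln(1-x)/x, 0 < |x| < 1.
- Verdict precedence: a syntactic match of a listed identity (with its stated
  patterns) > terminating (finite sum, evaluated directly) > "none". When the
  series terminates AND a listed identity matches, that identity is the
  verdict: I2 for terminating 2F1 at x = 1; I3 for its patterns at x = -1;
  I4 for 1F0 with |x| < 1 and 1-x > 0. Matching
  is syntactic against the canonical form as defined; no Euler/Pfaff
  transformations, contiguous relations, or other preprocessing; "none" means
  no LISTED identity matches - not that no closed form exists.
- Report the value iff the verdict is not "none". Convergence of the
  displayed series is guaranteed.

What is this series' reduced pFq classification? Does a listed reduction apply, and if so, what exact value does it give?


Prefactor 7/2, argument 8: 0F2 with upper {-} over lower {-2/3, 1/2}. Verdict: no listed reduction: x = 8 and upper {-} fail every I1-I6 pattern.

Key step: x = 8 and the constant factors (C = 7/2) combine into one prefactor.
Step ratio: r(k) = 8 * 1 / [(k-2/3) (k+1/2) (k+1)] ; factor over Q: parameters, x = 8, and C = 7/2.


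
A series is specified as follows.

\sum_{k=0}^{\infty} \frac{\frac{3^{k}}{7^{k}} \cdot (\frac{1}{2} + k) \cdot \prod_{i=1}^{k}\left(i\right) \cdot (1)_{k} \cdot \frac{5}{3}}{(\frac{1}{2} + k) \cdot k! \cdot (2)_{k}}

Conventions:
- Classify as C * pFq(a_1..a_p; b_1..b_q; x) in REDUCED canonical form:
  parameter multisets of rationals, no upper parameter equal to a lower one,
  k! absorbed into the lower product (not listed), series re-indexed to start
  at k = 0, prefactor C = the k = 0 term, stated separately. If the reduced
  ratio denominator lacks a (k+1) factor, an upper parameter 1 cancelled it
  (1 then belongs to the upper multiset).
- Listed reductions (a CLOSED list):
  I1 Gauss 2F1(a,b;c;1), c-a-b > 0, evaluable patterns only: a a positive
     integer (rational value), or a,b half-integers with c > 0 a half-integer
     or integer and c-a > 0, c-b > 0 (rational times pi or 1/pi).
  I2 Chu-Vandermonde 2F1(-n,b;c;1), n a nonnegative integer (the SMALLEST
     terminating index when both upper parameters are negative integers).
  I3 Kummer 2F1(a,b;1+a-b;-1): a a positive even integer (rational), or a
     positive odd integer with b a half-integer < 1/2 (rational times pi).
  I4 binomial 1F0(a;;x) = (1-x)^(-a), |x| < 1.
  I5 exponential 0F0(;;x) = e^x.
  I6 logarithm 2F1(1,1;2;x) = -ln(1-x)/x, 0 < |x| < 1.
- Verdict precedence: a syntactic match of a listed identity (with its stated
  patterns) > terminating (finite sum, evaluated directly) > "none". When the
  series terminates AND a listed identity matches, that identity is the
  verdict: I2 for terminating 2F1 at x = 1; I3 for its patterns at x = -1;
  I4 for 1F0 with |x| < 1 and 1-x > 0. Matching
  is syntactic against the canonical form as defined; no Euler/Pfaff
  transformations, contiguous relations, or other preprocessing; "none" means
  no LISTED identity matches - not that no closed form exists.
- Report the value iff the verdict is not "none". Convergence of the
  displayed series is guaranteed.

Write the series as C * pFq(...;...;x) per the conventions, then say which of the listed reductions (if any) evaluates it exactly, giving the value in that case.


Classification (C = \frac{5}{3}): 2F1 with upper {1, 1}, lower {2}, argument x = \frac{3}{7}. Verdict: logarithm (I6) matches (the logarithm: parameters (1,1;2), x = \frac{3}{7}). Value: \left(-\frac{35}{9}\right) \cdot \ln\left(\frac{4}{7}\right).

Key step: x = \frac{3}{7} and the two geometric factors (C = 5/3, x = 3/7) combine into one argument.
Step ratio: r(k) = \frac{3}{7} * (k+1) (k+1) / [(k+2) (k+1)] - poly over poly, x = \frac{3}{7} from leading terms; C = \frac{5}{3} at k = 0.


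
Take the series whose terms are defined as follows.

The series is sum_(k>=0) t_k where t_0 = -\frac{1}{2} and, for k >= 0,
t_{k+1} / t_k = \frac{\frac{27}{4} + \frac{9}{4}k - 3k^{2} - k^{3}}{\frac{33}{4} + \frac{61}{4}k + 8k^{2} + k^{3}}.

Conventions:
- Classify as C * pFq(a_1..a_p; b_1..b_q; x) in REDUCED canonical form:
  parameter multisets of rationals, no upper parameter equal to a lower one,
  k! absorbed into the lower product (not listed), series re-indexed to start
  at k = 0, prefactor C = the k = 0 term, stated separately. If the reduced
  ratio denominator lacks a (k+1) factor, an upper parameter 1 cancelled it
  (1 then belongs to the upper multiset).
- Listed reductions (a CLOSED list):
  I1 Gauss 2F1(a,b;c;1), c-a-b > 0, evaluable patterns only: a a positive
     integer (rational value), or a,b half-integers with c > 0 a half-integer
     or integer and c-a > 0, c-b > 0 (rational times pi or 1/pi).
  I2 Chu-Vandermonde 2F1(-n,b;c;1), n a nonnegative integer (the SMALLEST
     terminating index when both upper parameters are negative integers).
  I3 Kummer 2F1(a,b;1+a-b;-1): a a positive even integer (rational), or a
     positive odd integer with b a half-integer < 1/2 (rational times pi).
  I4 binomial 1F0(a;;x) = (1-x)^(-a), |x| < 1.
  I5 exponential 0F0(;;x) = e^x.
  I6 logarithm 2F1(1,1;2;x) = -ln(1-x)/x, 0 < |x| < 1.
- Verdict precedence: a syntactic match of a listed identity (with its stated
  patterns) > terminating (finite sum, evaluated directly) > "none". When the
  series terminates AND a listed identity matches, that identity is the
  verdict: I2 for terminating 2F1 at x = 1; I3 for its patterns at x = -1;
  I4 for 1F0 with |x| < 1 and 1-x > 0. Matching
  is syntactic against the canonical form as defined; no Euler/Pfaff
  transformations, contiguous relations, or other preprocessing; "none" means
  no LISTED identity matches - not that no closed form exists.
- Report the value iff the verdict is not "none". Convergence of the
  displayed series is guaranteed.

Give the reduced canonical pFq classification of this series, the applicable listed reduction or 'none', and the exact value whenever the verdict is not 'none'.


The tell: t_0 being -\frac{1}{2}, roots of the ratio polynomials (C = -1/2) are the negated parameters.
Adjacent-term ratio: r(k) = -1 * (k-\frac{3}{2}) (k+3) / [(k+\frac{11}{2}) (k+1)] ; factor over Q: parameters, x = -1, and C = -\frac{1}{2}.

This is -\frac{1}{2} * 2F1(-\frac{3}{2}, 3; \frac{11}{2}; -1) in reduced canonical form. Verdict: Kummer's theorem (I3) applies (x = -1; c = \frac{11}{2} equals 1+a-b for upper {-\frac{3}{2}, 3}: listed pattern). Sum: \left(-\frac{315}{1024}\right) \cdot \pi.


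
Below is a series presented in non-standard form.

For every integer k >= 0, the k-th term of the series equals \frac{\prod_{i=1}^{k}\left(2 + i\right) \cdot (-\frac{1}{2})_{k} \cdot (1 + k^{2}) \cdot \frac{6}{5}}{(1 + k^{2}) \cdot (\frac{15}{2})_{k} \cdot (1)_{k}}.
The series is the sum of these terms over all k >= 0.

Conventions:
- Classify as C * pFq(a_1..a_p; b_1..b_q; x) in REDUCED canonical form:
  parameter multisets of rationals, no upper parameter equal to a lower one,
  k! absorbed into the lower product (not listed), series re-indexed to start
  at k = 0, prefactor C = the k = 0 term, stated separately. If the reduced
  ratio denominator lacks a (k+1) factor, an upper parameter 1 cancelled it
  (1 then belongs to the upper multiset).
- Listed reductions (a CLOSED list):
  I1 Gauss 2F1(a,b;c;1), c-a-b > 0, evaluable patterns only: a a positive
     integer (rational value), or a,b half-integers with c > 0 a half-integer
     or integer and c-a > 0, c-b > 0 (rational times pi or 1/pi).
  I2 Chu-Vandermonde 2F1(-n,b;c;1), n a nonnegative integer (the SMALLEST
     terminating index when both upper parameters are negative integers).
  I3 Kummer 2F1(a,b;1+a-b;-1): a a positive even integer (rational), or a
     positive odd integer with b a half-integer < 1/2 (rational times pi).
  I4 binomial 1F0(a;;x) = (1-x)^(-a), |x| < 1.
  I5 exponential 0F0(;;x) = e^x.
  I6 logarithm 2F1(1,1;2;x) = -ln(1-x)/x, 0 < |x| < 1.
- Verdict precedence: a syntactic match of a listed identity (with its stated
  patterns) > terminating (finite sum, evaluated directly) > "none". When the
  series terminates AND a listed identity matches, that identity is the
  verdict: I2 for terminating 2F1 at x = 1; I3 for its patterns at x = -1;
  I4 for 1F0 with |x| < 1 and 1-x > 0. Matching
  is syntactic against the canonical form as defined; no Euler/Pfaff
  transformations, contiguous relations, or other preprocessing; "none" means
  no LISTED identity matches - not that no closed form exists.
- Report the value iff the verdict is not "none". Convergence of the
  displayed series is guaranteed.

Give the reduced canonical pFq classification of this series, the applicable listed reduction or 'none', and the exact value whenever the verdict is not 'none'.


x = 1 here; the reduced form reads 2F1, upper {-\frac{1}{2}, 3}, lower {\frac{15}{2}}, C = \frac{6}{5}. Verdict: Gauss's theorem (I1) applies (x = 1: the Gamma ratio telescopes since c-a-b = 5 > 0 and a = 3 in Z>0). Exact value: \frac{1287}{1400}.

The tell: x = 1 and the running product (C = 6/5) telescopes to a rising factorial.
Ratio: r(k) = 1 * (k-\frac{1}{2}) (k+3) / [(k+\frac{15}{2}) (k+1)] - rational in k. x = 1; t_0 = \frac{6}{5}; negate the roots.


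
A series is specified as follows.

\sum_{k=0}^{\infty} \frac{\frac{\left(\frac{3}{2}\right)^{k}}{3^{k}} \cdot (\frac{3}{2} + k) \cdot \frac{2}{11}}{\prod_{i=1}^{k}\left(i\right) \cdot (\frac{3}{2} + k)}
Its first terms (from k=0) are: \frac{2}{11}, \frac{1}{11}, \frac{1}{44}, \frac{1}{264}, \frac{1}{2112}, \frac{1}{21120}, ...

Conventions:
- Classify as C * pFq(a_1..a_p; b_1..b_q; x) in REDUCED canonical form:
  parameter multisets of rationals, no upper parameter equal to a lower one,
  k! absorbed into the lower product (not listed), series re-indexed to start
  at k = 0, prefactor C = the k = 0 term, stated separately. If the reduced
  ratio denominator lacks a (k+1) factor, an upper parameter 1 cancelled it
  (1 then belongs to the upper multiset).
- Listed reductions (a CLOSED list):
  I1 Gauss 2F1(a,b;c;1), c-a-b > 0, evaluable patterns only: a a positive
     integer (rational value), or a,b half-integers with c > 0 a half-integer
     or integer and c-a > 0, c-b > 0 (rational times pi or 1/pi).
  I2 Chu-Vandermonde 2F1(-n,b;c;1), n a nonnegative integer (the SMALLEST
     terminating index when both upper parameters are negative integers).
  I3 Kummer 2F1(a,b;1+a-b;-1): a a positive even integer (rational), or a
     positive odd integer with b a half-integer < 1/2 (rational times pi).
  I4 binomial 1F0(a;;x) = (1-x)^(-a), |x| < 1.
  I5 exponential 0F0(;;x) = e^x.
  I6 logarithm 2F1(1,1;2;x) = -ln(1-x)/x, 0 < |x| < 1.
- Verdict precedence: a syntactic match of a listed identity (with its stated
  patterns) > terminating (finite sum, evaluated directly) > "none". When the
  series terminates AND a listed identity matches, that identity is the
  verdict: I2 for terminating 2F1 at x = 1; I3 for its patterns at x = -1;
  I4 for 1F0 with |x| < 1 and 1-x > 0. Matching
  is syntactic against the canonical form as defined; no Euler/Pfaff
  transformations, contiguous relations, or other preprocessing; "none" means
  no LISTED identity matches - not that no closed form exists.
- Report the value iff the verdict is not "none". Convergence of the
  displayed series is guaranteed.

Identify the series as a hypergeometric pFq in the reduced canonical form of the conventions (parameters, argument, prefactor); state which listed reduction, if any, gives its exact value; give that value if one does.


At argument \frac{1}{2}: a 0F0 with upper {-}, lower {-}, scaled by C = \frac{2}{11}. Verdict: the exponential series (I5) applies (the 0F0 exponential series at x = \frac{1}{2}). Exact value: \frac{2}{11} \cdot e^{\frac{1}{2}}.

Structural cue: t_0 = \frac{2}{11} here, and the two k-th powers (C = 2/11) combine into one argument.
Step ratio: r(k) = \frac{1}{2} * 1 / [(k+1)] - rational; roots negated = parameters, x = \frac{1}{2}, C = \frac{2}{11}.
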